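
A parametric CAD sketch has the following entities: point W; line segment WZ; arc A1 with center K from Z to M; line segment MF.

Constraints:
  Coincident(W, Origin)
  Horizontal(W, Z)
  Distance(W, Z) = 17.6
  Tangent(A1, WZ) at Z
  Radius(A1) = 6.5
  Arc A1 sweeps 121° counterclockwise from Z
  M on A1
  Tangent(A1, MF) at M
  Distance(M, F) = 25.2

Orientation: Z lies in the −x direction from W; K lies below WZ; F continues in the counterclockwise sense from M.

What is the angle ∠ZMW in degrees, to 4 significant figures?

37.47°

The tangent condition forces KZ to be normal to WZ, so K = Z + (0, -6.5) = (-17.60, -6.500). On A1, Z sits at bearing 90° from K; a 121° counterclockwise sweep puts M at bearing 211°, so M = K + 6.5·(cos 211°, sin 211°) = (-23.17, -9.848). Then cos ∠ZMW = MZ·MW / (|MZ||MW|), giving 37.47°.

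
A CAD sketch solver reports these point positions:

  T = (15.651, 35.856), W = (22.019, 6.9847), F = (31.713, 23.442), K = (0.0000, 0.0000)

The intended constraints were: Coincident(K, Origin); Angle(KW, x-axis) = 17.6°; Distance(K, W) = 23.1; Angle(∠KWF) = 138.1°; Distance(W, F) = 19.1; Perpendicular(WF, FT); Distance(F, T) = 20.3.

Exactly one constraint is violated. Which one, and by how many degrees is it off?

Perpendicular(WF, FT) — off by 7.20°.

K = (0.00, 0.00) ✓; KW at 17.60° ✓; |KW| = 23.10 ✓; ∠KWF = 138.1° ✓; |WF| = 19.10 ✓; ∠(WF, FT) = 82.80° ✗; |FT| = 20.30 ✓.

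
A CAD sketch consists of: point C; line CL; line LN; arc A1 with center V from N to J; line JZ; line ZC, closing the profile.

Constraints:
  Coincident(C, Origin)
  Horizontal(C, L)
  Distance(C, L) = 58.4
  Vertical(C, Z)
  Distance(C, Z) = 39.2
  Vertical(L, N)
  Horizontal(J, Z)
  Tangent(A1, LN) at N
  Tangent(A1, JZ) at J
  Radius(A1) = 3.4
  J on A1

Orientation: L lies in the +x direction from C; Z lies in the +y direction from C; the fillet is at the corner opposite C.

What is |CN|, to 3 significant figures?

68.5

The virtual corner opposite C is at (58.4, 39.2). Tangency of A1 to LN means the radius VN is perpendicular to LN and since A1 is tangent to JZ there, VJ ⟂ JZ, with radius 3.4, so the center V sits 3.4 in from both sides at V = (55.0, 35.8). That places the tangent points at N = (58.4, 35.8) on LN and J = (55.0, 39.2) on JZ. Then |CN| = |N − C| = 68.5.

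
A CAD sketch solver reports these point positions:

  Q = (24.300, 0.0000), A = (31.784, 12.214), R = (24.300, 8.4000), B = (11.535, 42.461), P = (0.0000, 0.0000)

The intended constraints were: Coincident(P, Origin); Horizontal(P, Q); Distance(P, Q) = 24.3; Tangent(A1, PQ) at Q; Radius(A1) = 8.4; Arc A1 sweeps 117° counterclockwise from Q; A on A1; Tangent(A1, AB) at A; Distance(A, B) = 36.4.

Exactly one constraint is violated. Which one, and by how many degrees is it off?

Tangent(A1, AB) at A — off by 6.80°.

P = (0.00, 0.00) ✓; P.y = 0.00, Q.y = 0.00 ✓; |PQ| = 24.30 ✓; ∠(RQ, QP) = 90.00° ✓; |RQ| = 8.400 ✓; bearing(R→A) − bearing(R→Q) = 117.0° ✓; |RA| = 8.400 ✓; ∠(RA, AB) = 83.20° ✗; |AB| = 36.40 ✓.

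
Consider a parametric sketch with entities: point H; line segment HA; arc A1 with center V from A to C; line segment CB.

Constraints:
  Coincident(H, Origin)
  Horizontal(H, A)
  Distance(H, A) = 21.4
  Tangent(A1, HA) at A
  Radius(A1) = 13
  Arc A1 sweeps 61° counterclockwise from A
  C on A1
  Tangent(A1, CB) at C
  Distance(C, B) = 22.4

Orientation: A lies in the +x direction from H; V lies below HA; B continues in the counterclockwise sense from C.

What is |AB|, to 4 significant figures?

34.43

H is at the origin; H and A share the same y with |HA| = 21.4 and A on the +x side, so A = (21.40, 0.000). A1 meets HA tangentially, so VA is at right angles to HA, so V = A + (0, -13) = (21.40, -13.00). On A1, A sits at bearing 90° from V; a 61° counterclockwise sweep puts C at bearing 151°, so C = V + 13.0·(cos 151°, sin 151°) = (10.03, -6.697). A1 meets CB tangentially, so VC is at right angles to CB, so CB runs along (−sin 151°, cos 151°); with |CB| = 22.4, B = (-0.8298, -26.29). Then |AB| = |B − A| = 34.43.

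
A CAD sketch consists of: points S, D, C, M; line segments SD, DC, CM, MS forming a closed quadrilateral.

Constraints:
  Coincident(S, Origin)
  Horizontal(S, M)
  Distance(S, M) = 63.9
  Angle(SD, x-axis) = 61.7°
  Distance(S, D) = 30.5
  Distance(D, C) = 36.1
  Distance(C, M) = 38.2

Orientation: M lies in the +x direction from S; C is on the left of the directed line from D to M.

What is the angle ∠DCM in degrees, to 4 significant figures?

98.40°

Checks: S = (0.00, 0.00) ✓; |DC| = 36.10 ✓; |CM| = 38.20 ✓.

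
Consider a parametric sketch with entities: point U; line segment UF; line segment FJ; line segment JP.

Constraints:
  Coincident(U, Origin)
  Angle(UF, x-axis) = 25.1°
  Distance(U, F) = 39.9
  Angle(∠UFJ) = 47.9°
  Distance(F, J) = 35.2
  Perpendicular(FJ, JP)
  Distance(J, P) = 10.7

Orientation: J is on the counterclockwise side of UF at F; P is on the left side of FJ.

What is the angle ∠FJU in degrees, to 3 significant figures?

74.1°

U is at the origin; UF runs at 25.1° with length 39.9, so F = 39.9·(cos 25.1°, sin 25.1°) = (36.1, 16.9). ∠UFJ = 47.9°, so FJ runs at 25.1° + (180° − 47.9°) = 157° from the x-axis; with |FJ| = 35.2, J = F + 35.2·(cos 157°, sin 157°) = (3.68, 30.6). Then cos ∠FJU = JF·JU / (|JF||JU|), giving 74.1°.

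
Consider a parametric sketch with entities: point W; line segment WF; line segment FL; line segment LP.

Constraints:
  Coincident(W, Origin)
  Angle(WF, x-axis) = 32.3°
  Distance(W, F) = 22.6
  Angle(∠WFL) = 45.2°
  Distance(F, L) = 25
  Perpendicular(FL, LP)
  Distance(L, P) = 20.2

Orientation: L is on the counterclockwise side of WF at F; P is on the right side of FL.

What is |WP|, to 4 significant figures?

37.36

W is at the origin; WF runs at 32.3° with length 22.6, so F = 22.6·(cos 32.3°, sin 32.3°) = (19.10, 12.08). ∠WFL = 45.2°, so FL runs at 32.3° + (180° − 45.2°) = 167.1° from the x-axis; with |FL| = 25.0, L = F + 25.0·(cos 167.1°, sin 167.1°) = (-5.266, 17.66). FL ⟂ LP; with |LP| = 20.2 on the right of FL, P = L + 20.2·(0.2233, 0.9748) = (-0.7565, 37.35). Then |WP| = |P − W| = 37.36.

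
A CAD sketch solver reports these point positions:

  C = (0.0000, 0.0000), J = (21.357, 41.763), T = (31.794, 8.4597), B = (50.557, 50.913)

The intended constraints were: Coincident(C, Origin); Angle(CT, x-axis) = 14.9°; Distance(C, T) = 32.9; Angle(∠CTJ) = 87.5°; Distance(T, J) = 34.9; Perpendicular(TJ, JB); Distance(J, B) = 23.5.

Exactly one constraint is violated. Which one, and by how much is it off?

Distance(J, B) = 23.5 — off by 7.10.

C = (0.00, 0.00) ✓; CT at 14.90° ✓; |CT| = 32.90 ✓; ∠CTJ = 87.50° ✓; |TJ| = 34.90 ✓; ∠(TJ, JB) = 90.00° ✓; |JB| = 30.60 ✗.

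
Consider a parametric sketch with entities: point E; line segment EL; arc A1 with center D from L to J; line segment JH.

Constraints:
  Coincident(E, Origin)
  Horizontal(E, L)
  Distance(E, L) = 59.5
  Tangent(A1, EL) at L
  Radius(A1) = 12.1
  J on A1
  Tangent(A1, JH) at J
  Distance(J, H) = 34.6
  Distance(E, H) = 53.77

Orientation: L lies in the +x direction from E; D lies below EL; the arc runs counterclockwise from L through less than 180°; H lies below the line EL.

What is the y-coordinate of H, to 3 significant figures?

-40.1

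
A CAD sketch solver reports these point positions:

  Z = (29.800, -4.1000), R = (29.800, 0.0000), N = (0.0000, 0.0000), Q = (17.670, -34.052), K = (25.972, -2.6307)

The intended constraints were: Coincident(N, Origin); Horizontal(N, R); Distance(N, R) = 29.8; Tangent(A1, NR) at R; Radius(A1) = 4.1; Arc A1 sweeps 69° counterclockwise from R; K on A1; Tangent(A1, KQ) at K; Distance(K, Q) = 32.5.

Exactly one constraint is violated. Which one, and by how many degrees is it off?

Tangent(A1, KQ) at K — off by 6.20°.

N = (0.00, 0.00) ✓; N.y = 0.00, R.y = 0.00 ✓; |NR| = 29.80 ✓; ∠(ZR, RN) = 90.00° ✓; |ZR| = 4.100 ✓; bearing(Z→K) − bearing(Z→R) = 69.00° ✓; |ZK| = 4.100 ✓; ∠(ZK, KQ) = 83.80° ✗; |KQ| = 32.50 ✓.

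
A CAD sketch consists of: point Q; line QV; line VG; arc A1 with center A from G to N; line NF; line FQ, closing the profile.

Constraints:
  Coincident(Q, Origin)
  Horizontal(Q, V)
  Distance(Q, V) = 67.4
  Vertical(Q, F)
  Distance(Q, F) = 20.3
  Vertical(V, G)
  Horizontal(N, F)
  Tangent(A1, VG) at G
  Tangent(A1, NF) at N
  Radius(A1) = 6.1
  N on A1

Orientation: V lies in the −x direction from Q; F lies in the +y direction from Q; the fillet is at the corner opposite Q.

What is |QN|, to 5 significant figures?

64.574

Q is at the origin; Q and V share the same y with |QV| = 67.4 and V on the −x side, so V = (-67.400, 0.0000). Q and F share the same x with |QF| = 20.3 and F on the +y side, so F = (0.0000, 20.300). The virtual corner opposite Q is at (-67.400, 20.300). Tangency of A1 to VG means the radius AG is perpendicular to VG and A1 meets NF tangentially, so AN is at right angles to NF, with radius 6.1, so the center A sits 6.1 in from both sides at A = (-61.300, 14.200). That places the tangent points at G = (-67.400, 14.200) on VG and N = (-61.300, 20.300) on NF. Then |QN| = |N − Q| = 64.574.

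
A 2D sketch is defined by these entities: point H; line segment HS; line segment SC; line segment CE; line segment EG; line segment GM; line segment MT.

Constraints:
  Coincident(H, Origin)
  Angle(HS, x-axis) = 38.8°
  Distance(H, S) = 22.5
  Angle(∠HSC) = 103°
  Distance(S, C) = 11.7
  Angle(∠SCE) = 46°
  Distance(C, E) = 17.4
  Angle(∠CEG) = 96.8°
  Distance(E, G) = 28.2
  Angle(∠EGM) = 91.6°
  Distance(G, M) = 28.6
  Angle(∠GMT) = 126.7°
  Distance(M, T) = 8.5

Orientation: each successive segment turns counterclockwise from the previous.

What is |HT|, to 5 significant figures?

50.414

H is at the origin; HS runs at 38.8° with length 22.5, so S = (17.535, 14.099). ∠HSC = 103.0° gives SC at 115.80° from the x-axis; with |SC| = 11.7, C = (12.443, 24.632). ∠SCE = 46.0° gives CE at -110.20° from the x-axis; with |CE| = 17.4, E = (6.4347, 8.3025). ∠CEG = 96.8° gives EG at -27.000° from the x-axis; with |EG| = 28.2, G = (31.561, -4.5000). ∠EGM = 91.6° gives GM at 61.400° from the x-axis; with |GM| = 28.6, M = (45.252, 20.610). ∠GMT = 126.7° gives MT at 114.70° from the x-axis; with |MT| = 8.5, T = (41.700, 28.333). Then |HT| = |T − H| = 50.414.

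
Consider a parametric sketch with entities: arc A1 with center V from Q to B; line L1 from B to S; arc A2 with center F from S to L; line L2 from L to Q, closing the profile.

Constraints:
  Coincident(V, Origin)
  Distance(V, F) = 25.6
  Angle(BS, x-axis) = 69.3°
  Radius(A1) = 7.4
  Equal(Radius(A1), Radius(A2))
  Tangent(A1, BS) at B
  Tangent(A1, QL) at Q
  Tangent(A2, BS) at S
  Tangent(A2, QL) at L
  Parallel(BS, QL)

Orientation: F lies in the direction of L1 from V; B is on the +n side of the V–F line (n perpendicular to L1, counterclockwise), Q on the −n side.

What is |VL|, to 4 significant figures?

26.65

The slot axis is L1's direction at 69.3°, so u = (cos 69.3°, sin 69.3°) = (0.3535, 0.9354) and n = (−sin 69.3°, cos 69.3°) = (-0.9354, 0.3535). V is at the origin and F lies 25.6 along u from V, so F = 25.6·u = (9.049, 23.95). Tangency of A1 to both parallel lines with radius 7.4 puts B and Q at V ± 7.4·n: B = (-6.922, 2.616), Q = (6.922, -2.616). Equal radii place S and L the same way about F: S = F + 7.4·n = (2.127, 26.56), L = F − 7.4·n = (15.97, 21.33). Then |VL| = |L − V| = 26.65.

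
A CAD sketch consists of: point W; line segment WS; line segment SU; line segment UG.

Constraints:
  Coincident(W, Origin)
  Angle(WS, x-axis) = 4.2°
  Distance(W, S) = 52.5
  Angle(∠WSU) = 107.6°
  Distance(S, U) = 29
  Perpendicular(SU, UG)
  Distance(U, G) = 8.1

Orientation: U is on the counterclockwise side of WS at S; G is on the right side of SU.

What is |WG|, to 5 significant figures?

73.446

∠WSU = 107.6°, so SU runs at 4.2° + (180° − 107.6°) = 76.600° from the x-axis; with |SU| = 29.0, U = S + 29.0·(cos 76.600°, sin 76.600°) = (59.080, 32.056). SU is perpendicular to UG; with |UG| = 8.1 on the right of SU, G = U + 8.1·(0.97278, -0.23175) = (66.959, 30.178). Then |WG| = |G − W| = 73.446.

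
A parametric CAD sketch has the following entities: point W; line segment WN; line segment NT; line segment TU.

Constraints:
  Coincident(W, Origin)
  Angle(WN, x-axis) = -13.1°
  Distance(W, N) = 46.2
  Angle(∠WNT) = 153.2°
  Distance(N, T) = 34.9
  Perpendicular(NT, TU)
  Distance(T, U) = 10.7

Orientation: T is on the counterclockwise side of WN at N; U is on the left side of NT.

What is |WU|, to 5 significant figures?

76.808

W is at the origin; WN runs at -13.1° with length 46.2, so N = 46.2·(cos -13.1°, sin -13.1°) = (44.998, -10.471). ∠WNT = 153.2°, so NT runs at -13.1° + (180° − 153.2°) = 13.700° from the x-axis; with |NT| = 34.9, T = N + 34.9·(cos 13.700°, sin 13.700°) = (78.905, -2.2056). The perpendicularity gives TU at right angles to NT; with |TU| = 10.7 on the left of NT, U = T + 10.7·(-0.23684, 0.97155) = (76.371, 8.1899). Then |WU| = |U − W| = 76.808.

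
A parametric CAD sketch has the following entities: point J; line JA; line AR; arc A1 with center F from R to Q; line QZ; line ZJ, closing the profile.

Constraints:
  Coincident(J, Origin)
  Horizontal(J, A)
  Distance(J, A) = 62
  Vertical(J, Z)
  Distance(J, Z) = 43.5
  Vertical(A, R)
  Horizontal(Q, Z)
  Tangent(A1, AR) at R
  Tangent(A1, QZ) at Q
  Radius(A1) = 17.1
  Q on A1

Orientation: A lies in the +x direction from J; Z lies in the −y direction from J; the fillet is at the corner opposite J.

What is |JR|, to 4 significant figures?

67.39

The virtual corner opposite J is at (62.00, -43.50). A1 meets AR tangentially, so FR is at right angles to AR and since A1 is tangent to QZ there, FQ ⟂ QZ, with radius 17.1, so the center F sits 17.1 in from both sides at F = (44.90, -26.40). That places the tangent points at R = (62.00, -26.40) on AR and Q = (44.90, -43.50) on QZ. Then |JR| = |R − J| = 67.39.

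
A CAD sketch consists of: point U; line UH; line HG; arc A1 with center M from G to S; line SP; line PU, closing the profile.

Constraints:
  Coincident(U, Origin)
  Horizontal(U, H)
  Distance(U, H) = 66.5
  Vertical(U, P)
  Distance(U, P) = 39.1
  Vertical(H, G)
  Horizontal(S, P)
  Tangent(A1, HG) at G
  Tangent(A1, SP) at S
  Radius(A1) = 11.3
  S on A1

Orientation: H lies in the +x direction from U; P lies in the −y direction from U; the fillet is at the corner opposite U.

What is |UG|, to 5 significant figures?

72.077

U is at the origin; U and H share the same y with |UH| = 66.5 and H on the +x side, so H = (66.500, 0.0000). U and P share the same x with |UP| = 39.1 and P on the −y side, so P = (0.0000, -39.100). The virtual corner opposite U is at (66.500, -39.100). The tangent condition forces MG to be normal to HG and A1 meets SP tangentially, so MS is at right angles to SP, with radius 11.3, so the center M sits 11.3 in from both sides at M = (55.200, -27.800). That places the tangent points at G = (66.500, -27.800) on HG and S = (55.200, -39.100) on SP. Then |UG| = |G − U| = 72.077.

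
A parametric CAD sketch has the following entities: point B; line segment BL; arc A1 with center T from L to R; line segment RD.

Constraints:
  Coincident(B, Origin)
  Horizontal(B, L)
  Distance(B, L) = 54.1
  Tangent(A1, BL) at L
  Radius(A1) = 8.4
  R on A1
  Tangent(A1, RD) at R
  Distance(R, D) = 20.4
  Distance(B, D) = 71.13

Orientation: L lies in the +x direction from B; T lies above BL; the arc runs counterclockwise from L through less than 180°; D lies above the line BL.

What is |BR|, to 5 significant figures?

62.778

Checks: |BL| = 54.10 ✓; |TL| = 8.400 ✓; |TR| = 8.400 ✓; ∠(TR, RD) = 90.00° ✓; |RD| = 20.40 ✓; |BD| = 71.13 ✓.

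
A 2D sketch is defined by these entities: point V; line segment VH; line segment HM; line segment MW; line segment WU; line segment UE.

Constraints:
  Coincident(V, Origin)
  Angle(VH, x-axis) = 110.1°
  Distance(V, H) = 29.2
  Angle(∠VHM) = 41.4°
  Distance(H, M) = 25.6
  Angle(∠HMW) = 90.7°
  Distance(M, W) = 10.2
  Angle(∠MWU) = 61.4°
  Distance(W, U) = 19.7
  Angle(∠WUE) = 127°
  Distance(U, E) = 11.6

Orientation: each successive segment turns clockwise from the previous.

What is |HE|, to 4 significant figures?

12.32

V is at the origin; VH runs at 110.1° with length 29.2, so H = (-10.03, 27.42). ∠VHM = 41.4° gives HM at -28.50° from the x-axis; with |HM| = 25.6, M = (12.46, 15.21). ∠HMW = 90.7° gives MW at -117.8° from the x-axis; with |MW| = 10.2, W = (7.706, 6.184). ∠MWU = 61.4° gives WU at 123.6° from the x-axis; with |WU| = 19.7, U = (-3.196, 22.59). ∠WUE = 127.0° gives UE at 70.60° from the x-axis; with |UE| = 11.6, E = (0.6570, 33.53). Then |HE| = |E − H| = 12.32.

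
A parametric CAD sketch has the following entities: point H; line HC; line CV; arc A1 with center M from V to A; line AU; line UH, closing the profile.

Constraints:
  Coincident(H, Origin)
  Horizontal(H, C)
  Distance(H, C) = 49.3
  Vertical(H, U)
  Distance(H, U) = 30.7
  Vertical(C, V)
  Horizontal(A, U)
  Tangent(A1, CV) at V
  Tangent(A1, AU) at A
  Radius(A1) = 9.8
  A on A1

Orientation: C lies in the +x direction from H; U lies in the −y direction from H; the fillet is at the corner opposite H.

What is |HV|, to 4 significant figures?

53.55

H is at the origin; HC is horizontal with |HC| = 49.3 and C on the +x side, so C = (49.30, 0.000). H and U share the same x with |HU| = 30.7 and U on the −y side, so U = (0.000, -30.70). The virtual corner opposite H is at (49.30, -30.70). Since A1 is tangent to CV there, MV ⟂ CV and tangency of A1 to AU means the radius MA is perpendicular to AU, with radius 9.8, so the center M sits 9.8 in from both sides at M = (39.50, -20.90). That places the tangent points at V = (49.30, -20.90) on CV and A = (39.50, -30.70) on AU. Then |HV| = |V − H| = 53.55.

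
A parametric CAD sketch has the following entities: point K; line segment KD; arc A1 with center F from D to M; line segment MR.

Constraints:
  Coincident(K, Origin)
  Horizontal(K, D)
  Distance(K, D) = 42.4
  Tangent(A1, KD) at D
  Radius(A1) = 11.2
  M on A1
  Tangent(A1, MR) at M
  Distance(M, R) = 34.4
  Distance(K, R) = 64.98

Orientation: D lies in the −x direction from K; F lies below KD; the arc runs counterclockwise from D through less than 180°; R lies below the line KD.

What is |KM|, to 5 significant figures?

55.054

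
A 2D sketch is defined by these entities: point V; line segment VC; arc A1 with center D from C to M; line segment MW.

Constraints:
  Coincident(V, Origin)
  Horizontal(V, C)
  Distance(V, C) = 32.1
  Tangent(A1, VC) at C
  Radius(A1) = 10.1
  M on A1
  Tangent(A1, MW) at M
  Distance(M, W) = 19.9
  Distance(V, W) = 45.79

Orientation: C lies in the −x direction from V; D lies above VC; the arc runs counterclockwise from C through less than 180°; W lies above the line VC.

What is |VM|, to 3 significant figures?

27.5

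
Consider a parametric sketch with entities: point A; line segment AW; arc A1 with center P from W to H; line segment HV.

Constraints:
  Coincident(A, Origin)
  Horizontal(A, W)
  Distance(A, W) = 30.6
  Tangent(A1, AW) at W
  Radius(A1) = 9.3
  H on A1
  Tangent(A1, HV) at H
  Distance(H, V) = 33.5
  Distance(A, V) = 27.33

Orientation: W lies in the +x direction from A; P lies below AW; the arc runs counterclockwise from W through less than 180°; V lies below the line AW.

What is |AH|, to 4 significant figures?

24.01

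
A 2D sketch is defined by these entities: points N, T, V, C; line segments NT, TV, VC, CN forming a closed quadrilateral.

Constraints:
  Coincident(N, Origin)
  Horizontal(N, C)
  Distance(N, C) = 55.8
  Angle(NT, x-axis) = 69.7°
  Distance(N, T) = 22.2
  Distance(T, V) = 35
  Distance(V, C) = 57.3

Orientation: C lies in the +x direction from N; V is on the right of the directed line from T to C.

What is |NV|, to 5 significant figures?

13.338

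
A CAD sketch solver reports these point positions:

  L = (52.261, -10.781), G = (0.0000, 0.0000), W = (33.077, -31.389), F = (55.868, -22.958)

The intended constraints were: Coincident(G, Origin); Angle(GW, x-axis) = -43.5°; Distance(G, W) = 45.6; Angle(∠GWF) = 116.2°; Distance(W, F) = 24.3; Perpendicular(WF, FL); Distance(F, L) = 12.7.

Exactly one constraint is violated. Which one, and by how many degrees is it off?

Perpendicular(WF, FL) — off by 3.80°.

G = (0.00, 0.00) ✓; GW at -43.50° ✓; |GW| = 45.60 ✓; ∠GWF = 116.2° ✓; |WF| = 24.30 ✓; ∠(WF, FL) = 86.20° ✗; |FL| = 12.70 ✓.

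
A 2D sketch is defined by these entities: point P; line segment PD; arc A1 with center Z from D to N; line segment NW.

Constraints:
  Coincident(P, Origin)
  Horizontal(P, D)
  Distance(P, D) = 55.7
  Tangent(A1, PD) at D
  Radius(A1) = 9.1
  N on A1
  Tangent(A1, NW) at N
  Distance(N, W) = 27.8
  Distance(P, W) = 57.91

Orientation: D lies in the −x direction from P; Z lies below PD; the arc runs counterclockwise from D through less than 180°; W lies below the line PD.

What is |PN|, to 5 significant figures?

64.470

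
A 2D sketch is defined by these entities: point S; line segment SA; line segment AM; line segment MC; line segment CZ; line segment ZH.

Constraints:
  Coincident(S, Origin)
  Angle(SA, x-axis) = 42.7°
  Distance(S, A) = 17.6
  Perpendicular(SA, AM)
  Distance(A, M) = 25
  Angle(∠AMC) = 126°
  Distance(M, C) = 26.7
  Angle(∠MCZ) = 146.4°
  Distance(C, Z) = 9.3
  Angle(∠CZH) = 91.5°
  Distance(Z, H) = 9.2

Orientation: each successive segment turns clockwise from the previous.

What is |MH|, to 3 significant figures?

32.3

S is at the origin; SA runs at 42.7° with length 17.6, so A = (12.9, 11.9). The perpendicularity gives AM at right angles to SA, so AM runs at -47.3°; with |AM| = 25.0, M = (29.9, -6.44). ∠AMC = 126.0° gives MC at -101° from the x-axis; with |MC| = 26.7, C = (24.7, -32.6). ∠MCZ = 146.4° gives CZ at -135° from the x-axis; with |CZ| = 9.3, Z = (18.1, -39.2). ∠CZH = 91.5° gives ZH at 137° from the x-axis; with |ZH| = 9.2, H = (11.4, -32.9). Then |MH| = |H − M| = 32.3.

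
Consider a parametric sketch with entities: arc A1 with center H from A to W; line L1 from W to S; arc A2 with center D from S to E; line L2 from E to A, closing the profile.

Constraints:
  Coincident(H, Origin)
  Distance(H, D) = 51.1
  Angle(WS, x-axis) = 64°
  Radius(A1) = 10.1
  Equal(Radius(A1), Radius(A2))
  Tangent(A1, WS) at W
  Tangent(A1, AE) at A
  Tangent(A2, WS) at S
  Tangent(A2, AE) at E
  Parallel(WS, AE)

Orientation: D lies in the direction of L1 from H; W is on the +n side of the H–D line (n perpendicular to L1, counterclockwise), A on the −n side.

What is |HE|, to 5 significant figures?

52.089

The slot axis is L1's direction at 64.0°, so u = (cos 64.0°, sin 64.0°) = (0.43837, 0.89879) and n = (−sin 64.0°, cos 64.0°) = (-0.89879, 0.43837). H is at the origin and D lies 51.1 along u from H, so D = 51.1·u = (22.401, 45.928). Tangency of A1 to both parallel lines with radius 10.1 puts W and A at H ± 10.1·n: W = (-9.0778, 4.4275), A = (9.0778, -4.4275). Equal radii place S and E the same way about D: S = D + 10.1·n = (13.323, 50.356), E = D − 10.1·n = (31.479, 41.501). Then |HE| = |E − H| = 52.089.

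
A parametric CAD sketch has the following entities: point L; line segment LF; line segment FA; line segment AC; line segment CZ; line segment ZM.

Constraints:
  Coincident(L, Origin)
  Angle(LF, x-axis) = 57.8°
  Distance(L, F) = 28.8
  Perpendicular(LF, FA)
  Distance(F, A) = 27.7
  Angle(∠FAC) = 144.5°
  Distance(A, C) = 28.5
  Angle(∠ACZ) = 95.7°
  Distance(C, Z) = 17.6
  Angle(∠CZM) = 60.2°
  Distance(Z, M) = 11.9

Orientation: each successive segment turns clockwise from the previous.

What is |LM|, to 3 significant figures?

36.9

L is at the origin; LF runs at 57.8° with length 28.8, so F = (15.3, 24.4). LF is perpendicular to FA, so FA runs at -32.2°; with |FA| = 27.7, A = (38.8, 9.61). ∠FAC = 144.5° gives AC at -67.7° from the x-axis; with |AC| = 28.5, C = (49.6, -16.8). ∠ACZ = 95.7° gives CZ at -152° from the x-axis; with |CZ| = 17.6, Z = (34.1, -25.0). ∠CZM = 60.2° gives ZM at 88.2° from the x-axis; with |ZM| = 11.9, M = (34.4, -13.1). Then |LM| = |M − L| = 36.9.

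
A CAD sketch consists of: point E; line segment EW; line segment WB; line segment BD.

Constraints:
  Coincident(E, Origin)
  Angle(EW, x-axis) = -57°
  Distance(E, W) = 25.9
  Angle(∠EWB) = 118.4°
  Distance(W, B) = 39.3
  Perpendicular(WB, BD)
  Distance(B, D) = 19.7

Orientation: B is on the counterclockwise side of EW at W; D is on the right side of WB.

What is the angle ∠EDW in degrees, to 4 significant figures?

12.83°

E is at the origin; EW runs at -57.0° with length 25.9, so W = 25.9·(cos -57.0°, sin -57.0°) = (14.11, -21.72). ∠EWB = 118.4°, so WB runs at -57.0° + (180° − 118.4°) = 4.600° from the x-axis; with |WB| = 39.3, B = W + 39.3·(cos 4.600°, sin 4.600°) = (53.28, -18.57). WB ⟂ BD; with |BD| = 19.7 on the right of WB, D = B + 19.7·(0.08020, -0.9968) = (54.86, -38.21). Then cos ∠EDW = DE·DW / (|DE||DW|), giving 12.83°.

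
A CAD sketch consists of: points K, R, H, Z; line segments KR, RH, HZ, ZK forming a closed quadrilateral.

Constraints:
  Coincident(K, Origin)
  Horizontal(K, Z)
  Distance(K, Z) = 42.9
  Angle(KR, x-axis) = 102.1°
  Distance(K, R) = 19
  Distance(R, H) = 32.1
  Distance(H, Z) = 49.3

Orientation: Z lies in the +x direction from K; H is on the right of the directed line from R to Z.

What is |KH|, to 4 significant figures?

14.25

Checks: K.y = 0.00, Z.y = 0.00 ✓; |RH| = 32.10 ✓; |HZ| = 49.30 ✓.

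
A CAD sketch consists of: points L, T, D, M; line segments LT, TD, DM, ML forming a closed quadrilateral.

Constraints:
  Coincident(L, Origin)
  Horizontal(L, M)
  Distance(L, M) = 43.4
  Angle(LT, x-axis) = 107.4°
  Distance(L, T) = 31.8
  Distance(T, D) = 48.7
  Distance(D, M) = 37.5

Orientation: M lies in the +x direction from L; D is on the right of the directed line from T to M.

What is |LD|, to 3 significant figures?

17.2

L is at the origin; L and M share the same y with |LM| = 43.4 and M in +x, so M = (43.4, 0). LT runs at 107.4° with |LT| = 31.8, so T = (-9.51, 30.3). D is determined by |TD| = 48.7 and |DM| = 37.5 together: it lies at the intersection of circle(T, 48.7) and circle(M, 37.5). With |TM| = 61.0, the foot of the radical line on TM is 38.4 from T and the perpendicular offset is √(48.7² − 38.4²) = 29.9. Taking the right-of-TM solution: D = (8.92, -14.7).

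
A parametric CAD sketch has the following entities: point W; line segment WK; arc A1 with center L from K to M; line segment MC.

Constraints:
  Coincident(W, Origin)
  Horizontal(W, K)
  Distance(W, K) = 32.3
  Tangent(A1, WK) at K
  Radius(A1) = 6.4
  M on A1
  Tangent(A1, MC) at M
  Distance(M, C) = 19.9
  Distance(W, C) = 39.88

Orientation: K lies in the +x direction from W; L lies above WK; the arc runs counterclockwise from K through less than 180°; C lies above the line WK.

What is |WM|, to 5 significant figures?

39.146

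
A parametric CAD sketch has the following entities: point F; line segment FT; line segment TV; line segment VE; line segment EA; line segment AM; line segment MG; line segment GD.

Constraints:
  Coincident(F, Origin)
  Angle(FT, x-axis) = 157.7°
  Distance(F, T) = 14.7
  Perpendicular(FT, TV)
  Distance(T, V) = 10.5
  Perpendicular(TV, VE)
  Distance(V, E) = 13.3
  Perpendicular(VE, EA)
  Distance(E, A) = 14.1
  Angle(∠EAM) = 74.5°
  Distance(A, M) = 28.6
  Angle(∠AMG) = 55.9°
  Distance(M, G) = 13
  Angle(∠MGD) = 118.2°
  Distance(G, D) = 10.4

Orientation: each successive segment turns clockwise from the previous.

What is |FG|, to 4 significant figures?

22.78

F is at the origin; FT runs at 157.7° with length 14.7, so T = (-13.60, 5.578). The perpendicularity gives TV at right angles to FT, so TV runs at 67.70°; with |TV| = 10.5, V = (-9.616, 15.29). The perpendicularity gives VE at right angles to TV, so VE runs at -22.30°; with |VE| = 13.3, E = (2.689, 10.25). VE ⟂ EA, so EA runs at -112.3°; with |EA| = 14.1, A = (-2.661, -2.800). ∠EAM = 74.5° gives AM at 142.2° from the x-axis; with |AM| = 28.6, M = (-25.26, 14.73). ∠AMG = 55.9° gives MG at 18.10° from the x-axis; with |MG| = 13.0, G = (-12.90, 18.77). Then |FG| = |G − F| = 22.78.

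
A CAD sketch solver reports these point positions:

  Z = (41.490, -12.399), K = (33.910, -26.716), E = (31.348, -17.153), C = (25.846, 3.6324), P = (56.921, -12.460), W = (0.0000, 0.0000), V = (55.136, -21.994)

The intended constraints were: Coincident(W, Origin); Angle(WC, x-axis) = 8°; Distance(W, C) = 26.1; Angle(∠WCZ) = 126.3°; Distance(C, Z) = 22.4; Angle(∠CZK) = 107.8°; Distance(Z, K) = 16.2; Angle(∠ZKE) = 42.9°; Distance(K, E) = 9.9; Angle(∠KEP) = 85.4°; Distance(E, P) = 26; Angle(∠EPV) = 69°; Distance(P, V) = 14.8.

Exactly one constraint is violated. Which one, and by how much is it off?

Distance(P, V) = 14.8 — off by 5.10.

W = (0.00, 0.00) ✓; WC at 8.000° ✓; |WC| = 26.10 ✓; ∠WCZ = 126.3° ✓; |CZ| = 22.40 ✓; ∠CZK = 107.8° ✓; |ZK| = 16.20 ✓; ∠ZKE = 42.90° ✓; |KE| = 9.900 ✓; ∠KEP = 85.40° ✓; |EP| = 26.00 ✓; ∠EPV = 69.00° ✓; |PV| = 9.700 ✗.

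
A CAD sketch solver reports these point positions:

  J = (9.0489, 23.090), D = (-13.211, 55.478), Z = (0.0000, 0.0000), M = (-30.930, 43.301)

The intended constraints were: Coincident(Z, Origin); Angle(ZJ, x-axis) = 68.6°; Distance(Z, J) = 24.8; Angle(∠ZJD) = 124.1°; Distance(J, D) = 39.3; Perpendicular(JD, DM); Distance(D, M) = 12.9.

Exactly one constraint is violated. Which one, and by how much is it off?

Distance(D, M) = 12.9 — off by 8.60.

Z = (0.00, 0.00) ✓; ZJ at 68.60° ✓; |ZJ| = 24.80 ✓; ∠ZJD = 124.1° ✓; |JD| = 39.30 ✓; ∠(JD, DM) = 90.00° ✓; |DM| = 21.50 ✗.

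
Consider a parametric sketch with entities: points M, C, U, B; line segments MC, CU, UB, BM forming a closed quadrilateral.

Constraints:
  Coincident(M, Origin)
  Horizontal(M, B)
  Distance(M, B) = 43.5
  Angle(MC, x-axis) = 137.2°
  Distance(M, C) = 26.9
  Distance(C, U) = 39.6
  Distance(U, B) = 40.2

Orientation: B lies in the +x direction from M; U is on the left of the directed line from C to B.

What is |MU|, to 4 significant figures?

35.66

Checks: |CU| = 39.60 ✓; |UB| = 40.20 ✓.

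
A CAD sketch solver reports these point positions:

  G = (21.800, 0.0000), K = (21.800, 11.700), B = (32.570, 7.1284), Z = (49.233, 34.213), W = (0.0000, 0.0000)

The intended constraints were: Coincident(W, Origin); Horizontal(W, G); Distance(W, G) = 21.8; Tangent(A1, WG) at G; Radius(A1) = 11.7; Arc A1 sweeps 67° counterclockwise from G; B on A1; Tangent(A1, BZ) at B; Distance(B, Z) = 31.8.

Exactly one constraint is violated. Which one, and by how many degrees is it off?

Tangent(A1, BZ) at B — off by 8.60°.

W = (0.00, 0.00) ✓; W.y = 0.00, G.y = 0.00 ✓; |WG| = 21.80 ✓; ∠(KG, GW) = 90.00° ✓; |KG| = 11.70 ✓; bearing(K→B) − bearing(K→G) = 67.00° ✓; |KB| = 11.70 ✓; ∠(KB, BZ) = 98.60° ✗; |BZ| = 31.80 ✓.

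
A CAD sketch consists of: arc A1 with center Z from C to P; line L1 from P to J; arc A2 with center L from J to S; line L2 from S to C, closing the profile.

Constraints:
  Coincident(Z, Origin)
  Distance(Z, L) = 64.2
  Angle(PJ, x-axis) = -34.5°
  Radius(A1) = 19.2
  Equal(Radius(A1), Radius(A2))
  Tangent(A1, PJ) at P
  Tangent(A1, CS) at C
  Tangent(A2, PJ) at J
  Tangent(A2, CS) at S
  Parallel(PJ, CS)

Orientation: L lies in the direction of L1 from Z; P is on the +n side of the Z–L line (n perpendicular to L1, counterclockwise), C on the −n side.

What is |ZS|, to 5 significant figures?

67.010

The slot axis is L1's direction at -34.5°, so u = (cos -34.5°, sin -34.5°) = (0.82413, -0.56641) and n = (−sin -34.5°, cos -34.5°) = (0.56641, 0.82413). Z is at the origin and L lies 64.2 along u from Z, so L = 64.2·u = (52.909, -36.363). Tangency of A1 to both parallel lines with radius 19.2 puts P and C at Z ± 19.2·n: P = (10.875, 15.823), C = (-10.875, -15.823). Equal radii place J and S the same way about L: J = L + 19.2·n = (63.784, -20.540), S = L − 19.2·n = (42.034, -52.187). Then |ZS| = |S − Z| = 67.010.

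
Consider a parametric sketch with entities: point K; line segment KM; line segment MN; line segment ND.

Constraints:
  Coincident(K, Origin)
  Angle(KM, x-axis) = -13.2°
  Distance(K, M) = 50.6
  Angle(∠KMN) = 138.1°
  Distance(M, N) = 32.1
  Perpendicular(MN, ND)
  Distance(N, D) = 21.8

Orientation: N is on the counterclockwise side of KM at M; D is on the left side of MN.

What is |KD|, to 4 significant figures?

70.79

K is at the origin; KM runs at -13.2° with length 50.6, so M = 50.6·(cos -13.2°, sin -13.2°) = (49.26, -11.55). ∠KMN = 138.1°, so MN runs at -13.2° + (180° − 138.1°) = 28.70° from the x-axis; with |MN| = 32.1, N = M + 32.1·(cos 28.70°, sin 28.70°) = (77.42, 3.861). The perpendicularity gives ND at right angles to MN; with |ND| = 21.8 on the left of MN, D = N + 21.8·(-0.4802, 0.8771) = (66.95, 22.98). Then |KD| = |D − K| = 70.79.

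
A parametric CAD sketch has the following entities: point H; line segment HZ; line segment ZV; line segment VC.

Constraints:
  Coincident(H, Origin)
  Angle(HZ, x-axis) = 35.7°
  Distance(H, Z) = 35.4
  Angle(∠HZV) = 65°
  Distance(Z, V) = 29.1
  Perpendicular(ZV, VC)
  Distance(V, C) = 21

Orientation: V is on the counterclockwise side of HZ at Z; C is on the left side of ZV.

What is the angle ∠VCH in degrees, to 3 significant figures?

128°

H is at the origin; HZ runs at 35.7° with length 35.4, so Z = 35.4·(cos 35.7°, sin 35.7°) = (28.7, 20.7). ∠HZV = 65.0°, so ZV runs at 35.7° + (180° − 65.0°) = 151° from the x-axis; with |ZV| = 29.1, V = Z + 29.1·(cos 151°, sin 151°) = (3.37, 34.9). ZV is perpendicular to VC; with |VC| = 21.0 on the left of ZV, C = V + 21.0·(-0.489, -0.872) = (-6.91, 16.6). Then cos ∠VCH = CV·CH / (|CV||CH|), giving 128°.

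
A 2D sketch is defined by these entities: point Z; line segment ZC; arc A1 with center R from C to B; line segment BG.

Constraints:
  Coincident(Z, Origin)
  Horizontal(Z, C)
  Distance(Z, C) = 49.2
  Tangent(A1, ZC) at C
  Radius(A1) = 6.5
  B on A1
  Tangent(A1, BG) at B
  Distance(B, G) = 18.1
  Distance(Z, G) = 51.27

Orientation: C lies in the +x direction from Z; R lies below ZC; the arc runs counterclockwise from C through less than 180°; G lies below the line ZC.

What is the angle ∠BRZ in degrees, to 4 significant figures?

13.61°

Z is at the origin; ZC is horizontal with |ZC| = 49.2 and C on the +x side, so C = (49.20, 0.000). Tangency of A1 to ZC means the radius RC is perpendicular to ZC, so R = C + (0, -6.5) = (49.20, -6.500). Since RB ⟂ BG (tangency), |RG| = √(6.5² + 18.1²) = 19.23 regardless of where B sits on A1. So G lies on both circle(Z, 51.27) and circle(R, 19.23); the below-ZC intersection is G = (44.66, -25.19). B is the foot of the tangent from G: B = (42.74, -7.189).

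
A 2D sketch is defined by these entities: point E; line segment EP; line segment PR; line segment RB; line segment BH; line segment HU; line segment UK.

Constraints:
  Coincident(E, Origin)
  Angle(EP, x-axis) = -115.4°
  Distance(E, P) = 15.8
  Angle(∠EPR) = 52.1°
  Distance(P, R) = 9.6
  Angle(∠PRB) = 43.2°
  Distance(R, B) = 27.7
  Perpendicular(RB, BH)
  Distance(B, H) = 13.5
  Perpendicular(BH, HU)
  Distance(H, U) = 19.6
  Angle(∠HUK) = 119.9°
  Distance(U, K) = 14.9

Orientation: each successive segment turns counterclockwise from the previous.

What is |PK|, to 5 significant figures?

8.7106

E is at the origin; EP runs at -115.4° with length 15.8, so P = (-6.7772, -14.273). ∠EPR = 52.1° gives PR at 12.500° from the x-axis; with |PR| = 9.6, R = (2.5953, -12.195). ∠PRB = 43.2° gives RB at 149.30° from the x-axis; with |RB| = 27.7, B = (-21.223, 1.9472). RB is perpendicular to BH, so BH runs at -120.70°; with |BH| = 13.5, H = (-28.115, -9.6608). The perpendicularity gives HU at right angles to BH, so HU runs at -30.700°; with |HU| = 19.6, U = (-11.262, -19.667). ∠HUK = 119.9° gives UK at 29.400° from the x-axis; with |UK| = 14.9, K = (1.7192, -12.353). Then |PK| = |K − P| = 8.7106.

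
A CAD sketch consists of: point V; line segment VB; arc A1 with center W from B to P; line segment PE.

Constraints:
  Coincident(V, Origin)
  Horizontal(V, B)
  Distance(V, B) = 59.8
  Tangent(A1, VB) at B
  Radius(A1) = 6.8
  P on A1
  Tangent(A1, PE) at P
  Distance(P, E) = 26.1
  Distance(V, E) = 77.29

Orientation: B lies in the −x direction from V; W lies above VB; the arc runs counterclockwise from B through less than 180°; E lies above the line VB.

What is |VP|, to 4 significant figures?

55.55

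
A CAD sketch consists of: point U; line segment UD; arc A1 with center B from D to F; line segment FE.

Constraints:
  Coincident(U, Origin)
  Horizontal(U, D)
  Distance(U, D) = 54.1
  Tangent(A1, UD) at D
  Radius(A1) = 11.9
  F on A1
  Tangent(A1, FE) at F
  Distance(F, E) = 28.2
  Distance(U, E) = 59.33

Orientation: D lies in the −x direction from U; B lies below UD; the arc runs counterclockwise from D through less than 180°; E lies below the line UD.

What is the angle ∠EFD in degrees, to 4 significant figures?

113.2°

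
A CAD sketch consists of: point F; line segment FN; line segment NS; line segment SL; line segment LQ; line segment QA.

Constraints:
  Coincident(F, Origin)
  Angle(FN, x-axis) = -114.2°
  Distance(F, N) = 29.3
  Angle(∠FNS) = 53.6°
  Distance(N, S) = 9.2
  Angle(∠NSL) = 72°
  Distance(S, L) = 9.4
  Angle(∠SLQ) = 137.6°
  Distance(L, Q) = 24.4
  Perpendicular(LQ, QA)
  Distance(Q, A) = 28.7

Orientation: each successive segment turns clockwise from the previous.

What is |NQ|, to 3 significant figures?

25.8

F is at the origin; FN runs at -114.2° with length 29.3, so N = (-12.0, -26.7). ∠FNS = 53.6° gives NS at 119° from the x-axis; with |NS| = 9.2, S = (-16.5, -18.7). ∠NSL = 72.0° gives SL at 11.4° from the x-axis; with |SL| = 9.4, L = (-7.31, -16.9). ∠SLQ = 137.6° gives LQ at -31.0° from the x-axis; with |LQ| = 24.4, Q = (13.6, -29.4). Then |NQ| = |Q − N| = 25.8.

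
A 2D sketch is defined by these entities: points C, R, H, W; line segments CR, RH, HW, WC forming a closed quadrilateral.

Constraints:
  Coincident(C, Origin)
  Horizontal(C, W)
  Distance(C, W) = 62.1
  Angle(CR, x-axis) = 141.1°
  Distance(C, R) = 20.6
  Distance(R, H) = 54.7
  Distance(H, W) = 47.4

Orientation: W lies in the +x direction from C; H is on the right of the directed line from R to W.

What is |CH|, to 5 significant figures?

34.306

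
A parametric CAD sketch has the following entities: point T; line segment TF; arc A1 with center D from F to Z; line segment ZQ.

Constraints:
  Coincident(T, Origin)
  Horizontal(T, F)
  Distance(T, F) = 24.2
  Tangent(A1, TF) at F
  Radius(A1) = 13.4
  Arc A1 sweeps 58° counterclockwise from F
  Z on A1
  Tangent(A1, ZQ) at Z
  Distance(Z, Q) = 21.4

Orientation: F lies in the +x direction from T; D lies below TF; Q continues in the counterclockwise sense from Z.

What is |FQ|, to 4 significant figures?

33.36

T is at the origin; T and F share the same y with |TF| = 24.2 and F on the +x side, so F = (24.20, 0.000). Tangency of A1 to TF means the radius DF is perpendicular to TF, so D = F + (0, -13.4) = (24.20, -13.40). On A1, F sits at bearing 90° from D; a 58° counterclockwise sweep puts Z at bearing 148°, so Z = D + 13.4·(cos 148°, sin 148°) = (12.84, -6.299). The tangent condition forces DZ to be normal to ZQ, so ZQ runs along (−sin 148°, cos 148°); with |ZQ| = 21.4, Q = (1.496, -24.45). Then |FQ| = |Q − F| = 33.36.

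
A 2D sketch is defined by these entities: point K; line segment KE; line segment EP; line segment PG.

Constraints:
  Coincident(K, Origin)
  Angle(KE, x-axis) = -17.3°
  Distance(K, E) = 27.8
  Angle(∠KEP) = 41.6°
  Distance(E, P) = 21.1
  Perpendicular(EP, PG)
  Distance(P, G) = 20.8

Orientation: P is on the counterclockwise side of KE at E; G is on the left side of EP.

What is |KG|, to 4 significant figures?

2.363

∠KEP = 41.6°, so EP runs at -17.3° + (180° − 41.6°) = 121.1° from the x-axis; with |EP| = 21.1, P = E + 21.1·(cos 121.1°, sin 121.1°) = (15.64, 9.800). EP is perpendicular to PG; with |PG| = 20.8 on the left of EP, G = P + 20.8·(-0.8563, -0.5165) = (-2.167, -0.9437). Then |KG| = |G − K| = 2.363.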